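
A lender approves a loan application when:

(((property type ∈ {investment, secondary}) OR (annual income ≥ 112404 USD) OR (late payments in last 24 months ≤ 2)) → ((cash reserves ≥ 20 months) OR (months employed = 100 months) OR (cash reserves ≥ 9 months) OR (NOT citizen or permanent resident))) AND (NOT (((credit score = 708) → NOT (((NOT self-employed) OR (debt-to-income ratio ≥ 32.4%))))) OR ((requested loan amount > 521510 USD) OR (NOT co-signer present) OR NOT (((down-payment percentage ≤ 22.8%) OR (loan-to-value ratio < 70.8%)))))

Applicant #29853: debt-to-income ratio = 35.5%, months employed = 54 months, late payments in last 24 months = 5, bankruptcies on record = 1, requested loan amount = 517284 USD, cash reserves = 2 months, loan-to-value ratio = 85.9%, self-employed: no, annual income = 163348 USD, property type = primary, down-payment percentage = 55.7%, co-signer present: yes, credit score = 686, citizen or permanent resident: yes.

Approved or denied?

Atomic conditions:
  property type ∈ {investment, secondary}: primary is not in the set → false
  annual income ≥ 112404 USD: 163348 ≥ 112404 is true
  late payments in last 24 months ≤ 2: 5 ≤ 2 is false
  cash reserves ≥ 20 months: 2 ≥ 20 is false
  months employed = 100 months: 54 == 100 is false
  cash reserves ≥ 9 months: 2 ≥ 9 is false
  NOT citizen or permanent resident: yes → false
  credit score = 708: 686 == 708 is false
  NOT self-employed: no → true
  debt-to-income ratio ≥ 32.4%: 35.5 ≥ 32.4 is true
  requested loan amount > 521510 USD: 517284 > 521510 is false
  NOT co-signer present: yes → false
  down-payment percentage ≤ 22.8%: 55.7 ≤ 22.8 is false
  loan-to-value ratio < 70.8%: 85.9 < 70.8 is false
Combine:
[1.1] false OR true OR false = true
[1.2] false OR false OR false OR false = false
[1] true → false = false
[2.1.1.2.1] true OR true = true
[2.1.1.2] NOT true = false
[2.1.1] false → false (antecedent false ⇒ implication holds) = true
[2.1] NOT true = false
[2.2.3.1] false OR false = false
[2.2.3] NOT false = true
[2.2] false OR false OR true = true
[2] false OR true = true
[root] false AND true = false
Overall: false → denied

Denied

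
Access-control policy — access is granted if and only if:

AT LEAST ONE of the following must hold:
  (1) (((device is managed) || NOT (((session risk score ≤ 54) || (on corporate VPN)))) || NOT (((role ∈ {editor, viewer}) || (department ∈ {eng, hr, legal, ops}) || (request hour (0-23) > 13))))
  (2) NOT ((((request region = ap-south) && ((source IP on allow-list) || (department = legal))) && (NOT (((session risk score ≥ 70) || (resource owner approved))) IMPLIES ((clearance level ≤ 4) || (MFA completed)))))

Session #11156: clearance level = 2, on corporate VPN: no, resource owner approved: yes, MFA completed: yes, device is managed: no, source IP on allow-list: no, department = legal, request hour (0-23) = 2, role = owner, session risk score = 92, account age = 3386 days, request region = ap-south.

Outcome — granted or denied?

Granted

Atomic conditions:
  device is managed: no → false
  session risk score ≤ 54: 92 ≤ 54 is false
  on corporate VPN: no → false
  role ∈ {editor, viewer}: owner is not in the set → false
  department ∈ {eng, hr, legal, ops}: legal is in the set → true
  request hour (0-23) > 13: 2 > 13 is false
  request region = ap-south: ap-south == ap-south is true
  source IP on allow-list: no → false
  department = legal: legal == legal is true
  session risk score ≥ 70: 92 ≥ 70 is true
  resource owner approved: yes → true
  clearance level ≤ 4: 2 ≤ 4 is true
  MFA completed: yes → true
Combine:
[1.1.2.1] false OR false = false
[1.1.2] NOT false = true
[1.1] false OR true = true
[1.2.1] false OR true OR false = true
[1.2] NOT true = false
[1] true OR false = true
[2.1.1.2] false OR true = true
[2.1.1] true AND true = true
[2.1.2.1.1] true OR true = true
[2.1.2.1] NOT true = false
[2.1.2.2] true OR true = true
[2.1.2] false → true (antecedent false ⇒ implication holds) = true
[2.1] true AND true = true
[2] NOT true = false
[root] true OR false = true
Overall: true → granted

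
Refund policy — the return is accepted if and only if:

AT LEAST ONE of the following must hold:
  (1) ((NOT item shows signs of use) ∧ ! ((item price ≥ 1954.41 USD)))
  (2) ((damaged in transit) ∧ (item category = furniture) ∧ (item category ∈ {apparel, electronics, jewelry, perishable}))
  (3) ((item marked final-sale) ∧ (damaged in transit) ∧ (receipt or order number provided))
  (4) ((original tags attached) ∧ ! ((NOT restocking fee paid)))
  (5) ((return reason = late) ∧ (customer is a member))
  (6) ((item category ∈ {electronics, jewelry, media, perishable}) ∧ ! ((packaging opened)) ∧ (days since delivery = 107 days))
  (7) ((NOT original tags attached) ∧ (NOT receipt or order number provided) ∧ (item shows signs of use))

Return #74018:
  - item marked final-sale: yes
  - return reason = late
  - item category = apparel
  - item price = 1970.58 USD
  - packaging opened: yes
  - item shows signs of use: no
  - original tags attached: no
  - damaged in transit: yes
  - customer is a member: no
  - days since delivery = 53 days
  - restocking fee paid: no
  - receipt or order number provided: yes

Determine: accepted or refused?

Accepted

Atomic conditions:
  NOT item shows signs of use: no → true
  item price ≥ 1954.41 USD: 1970.58 ≥ 1954.41 is true
  damaged in transit: yes → true
  item category = furniture: apparel == furniture is false
  item category ∈ {apparel, electronics, jewelry, perishable}: apparel is in the set → true
  item marked final-sale: yes → true
  receipt or order number provided: yes → true
  original tags attached: no → false
  NOT restocking fee paid: no → true
  return reason = late: late == late is true
  customer is a member: no → false
  item category ∈ {electronics, jewelry, media, perishable}: apparel is not in the set → false
  packaging opened: yes → true
  days since delivery = 107 days: 53 == 107 is false
  NOT original tags attached: no → true
  NOT receipt or order number provided: yes → false
  item shows signs of use: no → false
Combine:
[1.2] NOT true = false
[1] true AND false = false
[2] true AND false AND true = false
[3] true AND true AND true = true
[4.2] NOT true = false
[4] false AND false = false
[5] true AND false = false
[6.2] NOT true = false
[6] false AND false AND false = false
[7] true AND false AND false = false
[root] false OR false OR true OR false OR false OR false OR false = true
Overall: true → accepted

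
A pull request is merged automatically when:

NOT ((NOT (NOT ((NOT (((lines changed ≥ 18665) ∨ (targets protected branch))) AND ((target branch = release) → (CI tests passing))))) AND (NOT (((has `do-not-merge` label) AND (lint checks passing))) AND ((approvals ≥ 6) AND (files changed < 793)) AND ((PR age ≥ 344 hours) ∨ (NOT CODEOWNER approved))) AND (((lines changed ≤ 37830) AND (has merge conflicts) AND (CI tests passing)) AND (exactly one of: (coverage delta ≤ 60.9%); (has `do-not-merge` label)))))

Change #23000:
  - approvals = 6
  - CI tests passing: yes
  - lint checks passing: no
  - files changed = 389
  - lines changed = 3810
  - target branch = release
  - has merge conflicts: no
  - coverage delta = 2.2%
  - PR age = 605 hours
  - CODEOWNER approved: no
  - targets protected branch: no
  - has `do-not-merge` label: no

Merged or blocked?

Merged

Atomic conditions:
  lines changed ≥ 18665: 3810 ≥ 18665 is false
  targets protected branch: no → false
  target branch = release: release == release is true
  CI tests passing: yes → true
  has `do-not-merge` label: no → false
  lint checks passing: no → false
  approvals ≥ 6: 6 ≥ 6 is true
  files changed < 793: 389 < 793 is true
  PR age ≥ 344 hours: 605 ≥ 344 is true
  NOT CODEOWNER approved: no → true
  lines changed ≤ 37830: 3810 ≤ 37830 is true
  has merge conflicts: no → false
  coverage delta ≤ 60.9%: 2.2 ≤ 60.9 is true
Combine:
[1.1.1.1.1.1] false OR false = false
[1.1.1.1.1] NOT false = true
[1.1.1.1.2] true → true = true
[1.1.1.1] true AND true = true
[1.1.1] NOT true = false
[1.1] NOT false = true
[1.2.1.1] false AND false = false
[1.2.1] NOT false = true
[1.2.2] true AND true = true
[1.2.3] true OR true = true
[1.2] true AND true AND true = true
[1.3.1] true AND false AND true = false
[1.3.2] exactly-one(true, false) = true
[1.3] false AND true = false
[1] true AND true AND false = false
[root] NOT false = true
Overall: true → merged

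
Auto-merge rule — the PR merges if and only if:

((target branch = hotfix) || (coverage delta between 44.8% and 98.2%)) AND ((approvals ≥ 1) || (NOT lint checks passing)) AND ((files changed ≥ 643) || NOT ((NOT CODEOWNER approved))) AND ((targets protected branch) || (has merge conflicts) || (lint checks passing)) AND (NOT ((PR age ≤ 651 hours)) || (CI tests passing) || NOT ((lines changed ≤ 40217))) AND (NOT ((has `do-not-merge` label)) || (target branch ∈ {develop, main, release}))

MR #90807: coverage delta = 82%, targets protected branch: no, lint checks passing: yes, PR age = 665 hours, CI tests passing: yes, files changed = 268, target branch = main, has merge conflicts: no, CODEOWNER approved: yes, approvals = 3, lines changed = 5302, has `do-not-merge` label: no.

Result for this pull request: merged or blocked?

Atomic conditions:
  target branch = hotfix: main == hotfix is false
  coverage delta between 44.8% and 98.2%: 82 in [44.8, 98.2] is true
  approvals ≥ 1: 3 ≥ 1 is true
  NOT lint checks passing: yes → false
  files changed ≥ 643: 268 ≥ 643 is false
  NOT CODEOWNER approved: yes → false
  targets protected branch: no → false
  has merge conflicts: no → false
  lint checks passing: yes → true
  PR age ≤ 651 hours: 665 ≤ 651 is false
  CI tests passing: yes → true
  lines changed ≤ 40217: 5302 ≤ 40217 is true
  has `do-not-merge` label: no → false
  target branch ∈ {develop, main, release}: main is in the set → true
Combine:
[1] false OR true = true
[2] true OR false = true
[3.2] NOT false = true
[3] false OR true = true
[4] false OR false OR true = true
[5.1] NOT false = true
[5.3] NOT true = false
[5] true OR true OR false = true
[6.1] NOT false = true
[6] true OR true = true
[root] true AND true AND true AND true AND true AND true = true
Overall: true → merged

Merged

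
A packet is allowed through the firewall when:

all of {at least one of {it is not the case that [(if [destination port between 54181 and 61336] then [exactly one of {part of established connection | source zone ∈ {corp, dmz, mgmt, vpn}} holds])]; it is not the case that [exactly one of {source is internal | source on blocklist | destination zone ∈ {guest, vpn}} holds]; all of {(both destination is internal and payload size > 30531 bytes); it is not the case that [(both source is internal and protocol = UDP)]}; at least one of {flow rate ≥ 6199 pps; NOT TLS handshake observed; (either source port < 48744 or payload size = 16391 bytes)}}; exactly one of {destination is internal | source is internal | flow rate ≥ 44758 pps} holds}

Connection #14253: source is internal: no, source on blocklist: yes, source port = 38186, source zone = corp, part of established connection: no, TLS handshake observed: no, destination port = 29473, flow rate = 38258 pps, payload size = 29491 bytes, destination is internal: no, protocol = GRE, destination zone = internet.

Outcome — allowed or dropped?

Dropped

Atomic conditions:
  destination port between 54181 and 61336: 29473 in [54181, 61336] is false
  part of established connection: no → false
  source zone ∈ {corp, dmz, mgmt, vpn}: corp is in the set → true
  source is internal: no → false
  source on blocklist: yes → true
  destination zone ∈ {guest, vpn}: internet is not in the set → false
  destination is internal: no → false
  payload size > 30531 bytes: 29491 > 30531 is false
  protocol = UDP: GRE == UDP is false
  flow rate ≥ 6199 pps: 38258 ≥ 6199 is true
  NOT TLS handshake observed: no → true
  source port < 48744: 38186 < 48744 is true
  payload size = 16391 bytes: 29491 == 16391 is false
  flow rate ≥ 44758 pps: 38258 ≥ 44758 is false
Combine:
[1.1.1.2] exactly-one(false, true) = true
[1.1.1] false → true (antecedent false ⇒ implication holds) = true
[1.1] NOT true = false
[1.2.1] exactly-one(false, true, false) = true
[1.2] NOT true = false
[1.3.1] false AND false = false
[1.3.2.1] false AND false = false
[1.3.2] NOT false = true
[1.3] false AND true = false
[1.4.3] true OR false = true
[1.4] true OR true OR true = true
[1] false OR false OR false OR true = true
[2] exactly-one(false, false, false) = false
[root] true AND false = false
Overall: false → dropped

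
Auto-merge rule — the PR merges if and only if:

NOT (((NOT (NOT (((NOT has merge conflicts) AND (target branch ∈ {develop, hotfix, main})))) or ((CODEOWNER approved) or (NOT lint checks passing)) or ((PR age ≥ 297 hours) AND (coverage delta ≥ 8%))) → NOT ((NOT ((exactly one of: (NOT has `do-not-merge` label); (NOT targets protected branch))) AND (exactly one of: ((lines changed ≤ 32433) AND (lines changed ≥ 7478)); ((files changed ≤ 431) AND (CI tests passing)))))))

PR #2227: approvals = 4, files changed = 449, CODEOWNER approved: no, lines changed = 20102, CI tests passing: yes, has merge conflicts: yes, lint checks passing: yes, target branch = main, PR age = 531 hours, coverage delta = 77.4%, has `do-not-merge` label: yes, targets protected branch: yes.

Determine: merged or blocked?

Merged

Atomic conditions:
  NOT has merge conflicts: yes → false
  target branch ∈ {develop, hotfix, main}: main is in the set → true
  CODEOWNER approved: no → false
  NOT lint checks passing: yes → false
  PR age ≥ 297 hours: 531 ≥ 297 is true
  coverage delta ≥ 8%: 77.4 ≥ 8 is true
  NOT has `do-not-merge` label: yes → false
  NOT targets protected branch: yes → false
  lines changed ≤ 32433: 20102 ≤ 32433 is true
  lines changed ≥ 7478: 20102 ≥ 7478 is true
  files changed ≤ 431: 449 ≤ 431 is false
  CI tests passing: yes → true
Combine:
[1.1.1.1.1] false AND true = false
[1.1.1.1] NOT false = true
[1.1.1] NOT true = false
[1.1.2] false OR false = false
[1.1.3] true AND true = true
[1.1] false OR false OR true = true
[1.2.1.1.1] exactly-one(false, false) = false
[1.2.1.1] NOT false = true
[1.2.1.2.1] true AND true = true
[1.2.1.2.2] false AND true = false
[1.2.1.2] exactly-one(true, false) = true
[1.2.1] true AND true = true
[1.2] NOT true = false
[1] true → false = false
[root] NOT false = true
Overall: true → merged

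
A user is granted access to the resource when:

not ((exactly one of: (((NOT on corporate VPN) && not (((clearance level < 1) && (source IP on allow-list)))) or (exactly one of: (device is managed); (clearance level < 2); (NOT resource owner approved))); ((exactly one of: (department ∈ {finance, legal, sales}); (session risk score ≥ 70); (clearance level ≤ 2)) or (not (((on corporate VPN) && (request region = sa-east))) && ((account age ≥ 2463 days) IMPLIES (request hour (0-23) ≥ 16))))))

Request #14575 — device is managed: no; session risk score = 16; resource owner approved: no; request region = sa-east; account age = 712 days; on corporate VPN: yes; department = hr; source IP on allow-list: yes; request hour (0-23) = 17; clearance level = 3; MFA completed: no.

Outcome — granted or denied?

Atomic conditions:
  NOT on corporate VPN: yes → false
  clearance level < 1: 3 < 1 is false
  source IP on allow-list: yes → true
  device is managed: no → false
  clearance level < 2: 3 < 2 is false
  NOT resource owner approved: no → true
  department ∈ {finance, legal, sales}: hr is not in the set → false
  session risk score ≥ 70: 16 ≥ 70 is false
  clearance level ≤ 2: 3 ≤ 2 is false
  on corporate VPN: yes → true
  request region = sa-east: sa-east == sa-east is true
  account age ≥ 2463 days: 712 ≥ 2463 is false
  request hour (0-23) ≥ 16: 17 ≥ 16 is true
Combine:
[1.1.1.2.1] false AND true = false
[1.1.1.2] NOT false = true
[1.1.1] false AND true = false
[1.1.2] exactly-one(false, false, true) = true
[1.1] false OR true = true
[1.2.1] exactly-one(false, false, false) = false
[1.2.2.1.1] true AND true = true
[1.2.2.1] NOT true = false
[1.2.2.2] false → true (antecedent false ⇒ implication holds) = true
[1.2.2] false AND true = false
[1.2] false OR false = false
[1] exactly-one(true, false) = true
[root] NOT true = false
Overall: false → denied

Denied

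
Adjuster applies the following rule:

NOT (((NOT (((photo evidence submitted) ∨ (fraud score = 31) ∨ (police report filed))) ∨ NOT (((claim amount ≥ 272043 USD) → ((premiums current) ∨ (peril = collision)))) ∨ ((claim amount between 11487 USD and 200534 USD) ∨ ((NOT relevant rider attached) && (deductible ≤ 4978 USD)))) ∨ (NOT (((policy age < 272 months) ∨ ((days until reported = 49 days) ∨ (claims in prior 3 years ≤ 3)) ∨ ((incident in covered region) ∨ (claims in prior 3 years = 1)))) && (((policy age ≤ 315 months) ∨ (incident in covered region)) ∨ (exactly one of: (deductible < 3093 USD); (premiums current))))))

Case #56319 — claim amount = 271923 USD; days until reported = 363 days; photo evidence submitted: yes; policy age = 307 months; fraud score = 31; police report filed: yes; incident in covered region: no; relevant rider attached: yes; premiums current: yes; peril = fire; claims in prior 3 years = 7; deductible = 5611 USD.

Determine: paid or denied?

Atomic conditions:
  photo evidence submitted: yes → true
  fraud score = 31: 31 == 31 is true
  police report filed: yes → true
  claim amount ≥ 272043 USD: 271923 ≥ 272043 is false
  premiums current: yes → true
  peril = collision: fire == collision is false
  claim amount between 11487 USD and 200534 USD: 271923 in [11487, 200534] is false
  NOT relevant rider attached: yes → false
  deductible ≤ 4978 USD: 5611 ≤ 4978 is false
  policy age < 272 months: 307 < 272 is false
  days until reported = 49 days: 363 == 49 is false
  claims in prior 3 years ≤ 3: 7 ≤ 3 is false
  incident in covered region: no → false
  claims in prior 3 years = 1: 7 == 1 is false
  policy age ≤ 315 months: 307 ≤ 315 is true
  deductible < 3093 USD: 5611 < 3093 is false
Combine:
[1.1.1.1] true OR true OR true = true
[1.1.1] NOT true = false
[1.1.2.1.2] true OR false = true
[1.1.2.1] false → true (antecedent false ⇒ implication holds) = true
[1.1.2] NOT true = false
[1.1.3.2] false AND false = false
[1.1.3] false OR false = false
[1.1] false OR false OR false = false
[1.2.1.1.2] false OR false = false
[1.2.1.1.3] false OR false = false
[1.2.1.1] false OR false OR false = false
[1.2.1] NOT false = true
[1.2.2.1] true OR false = true
[1.2.2.2] exactly-one(false, true) = true
[1.2.2] true OR true = true
[1.2] true AND true = true
[1] false OR true = true
[root] NOT true = false
Overall: false → denied

Denied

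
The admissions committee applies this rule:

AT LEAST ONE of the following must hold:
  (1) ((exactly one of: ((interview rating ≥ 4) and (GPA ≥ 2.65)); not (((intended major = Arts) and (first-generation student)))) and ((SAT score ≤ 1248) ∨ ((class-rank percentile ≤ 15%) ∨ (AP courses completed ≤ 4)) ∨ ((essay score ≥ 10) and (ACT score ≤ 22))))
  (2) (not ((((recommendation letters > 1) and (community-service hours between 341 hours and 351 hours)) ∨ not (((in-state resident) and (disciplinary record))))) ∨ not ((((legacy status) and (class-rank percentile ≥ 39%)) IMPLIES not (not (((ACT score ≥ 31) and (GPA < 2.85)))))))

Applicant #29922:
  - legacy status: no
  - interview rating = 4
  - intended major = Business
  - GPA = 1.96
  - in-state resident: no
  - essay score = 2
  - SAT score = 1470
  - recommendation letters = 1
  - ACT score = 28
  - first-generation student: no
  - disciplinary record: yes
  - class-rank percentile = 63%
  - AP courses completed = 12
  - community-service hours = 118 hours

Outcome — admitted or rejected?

Rejected

Atomic conditions:
  interview rating ≥ 4: 4 ≥ 4 is true
  GPA ≥ 2.65: 1.96 ≥ 2.65 is false
  intended major = Arts: Business == Arts is false
  first-generation student: no → false
  SAT score ≤ 1248: 1470 ≤ 1248 is false
  class-rank percentile ≤ 15%: 63 ≤ 15 is false
  AP courses completed ≤ 4: 12 ≤ 4 is false
  essay score ≥ 10: 2 ≥ 10 is false
  ACT score ≤ 22: 28 ≤ 22 is false
  recommendation letters > 1: 1 > 1 is false
  community-service hours between 341 hours and 351 hours: 118 in [341, 351] is false
  in-state resident: no → false
  disciplinary record: yes → true
  legacy status: no → false
  class-rank percentile ≥ 39%: 63 ≥ 39 is true
  ACT score ≥ 31: 28 ≥ 31 is false
  GPA < 2.85: 1.96 < 2.85 is true
Combine:
[1.1.1] true AND false = false
[1.1.2.1] false AND false = false
[1.1.2] NOT false = true
[1.1] exactly-one(false, true) = true
[1.2.2] false OR false = false
[1.2.3] false AND false = false
[1.2] false OR false OR false = false
[1] true AND false = false
[2.1.1.1] false AND false = false
[2.1.1.2.1] false AND true = false
[2.1.1.2] NOT false = true
[2.1.1] false OR true = true
[2.1] NOT true = false
[2.2.1.1] false AND true = false
[2.2.1.2.1.1] false AND true = false
[2.2.1.2.1] NOT false = true
[2.2.1.2] NOT true = false
[2.2.1] false → false (antecedent false ⇒ implication holds) = true
[2.2] NOT true = false
[2] false OR false = false
[root] false OR false = false
Overall: false → rejected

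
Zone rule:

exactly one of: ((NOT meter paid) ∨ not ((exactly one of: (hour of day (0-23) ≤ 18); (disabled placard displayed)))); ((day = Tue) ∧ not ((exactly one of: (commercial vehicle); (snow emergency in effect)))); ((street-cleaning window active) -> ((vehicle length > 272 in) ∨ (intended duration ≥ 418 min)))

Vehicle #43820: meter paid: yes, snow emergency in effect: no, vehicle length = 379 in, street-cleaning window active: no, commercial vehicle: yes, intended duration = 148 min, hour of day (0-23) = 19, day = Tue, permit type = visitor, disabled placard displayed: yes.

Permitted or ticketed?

Permitted

Atomic conditions:
  NOT meter paid: yes → false
  hour of day (0-23) ≤ 18: 19 ≤ 18 is false
  disabled placard displayed: yes → true
  day = Tue: Tue == Tue is true
  commercial vehicle: yes → true
  snow emergency in effect: no → false
  street-cleaning window active: no → false
  vehicle length > 272 in: 379 > 272 is true
  intended duration ≥ 418 min: 148 ≥ 418 is false
Combine:
[1.2.1] exactly-one(false, true) = true
[1.2] NOT true = false
[1] false OR false = false
[2.2.1] exactly-one(true, false) = true
[2.2] NOT true = false
[2] true AND false = false
[3.2] true OR false = true
[3] false → true (antecedent false ⇒ implication holds) = true
[root] exactly-one(false, false, true) = true
Overall: true → permitted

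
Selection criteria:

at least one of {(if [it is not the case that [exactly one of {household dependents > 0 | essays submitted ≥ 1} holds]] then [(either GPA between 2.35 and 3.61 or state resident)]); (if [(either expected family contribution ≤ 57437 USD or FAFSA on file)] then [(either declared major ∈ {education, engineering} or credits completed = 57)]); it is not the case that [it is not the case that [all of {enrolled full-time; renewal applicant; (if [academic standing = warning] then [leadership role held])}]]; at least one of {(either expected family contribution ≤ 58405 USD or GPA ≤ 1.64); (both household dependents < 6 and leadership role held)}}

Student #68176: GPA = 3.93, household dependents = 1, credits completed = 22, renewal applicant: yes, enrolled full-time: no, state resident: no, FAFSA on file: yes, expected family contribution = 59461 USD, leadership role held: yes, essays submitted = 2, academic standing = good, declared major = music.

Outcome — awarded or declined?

Awarded

Atomic conditions:
  household dependents > 0: 1 > 0 is true
  essays submitted ≥ 1: 2 ≥ 1 is true
  GPA between 2.35 and 3.61: 3.93 in [2.35, 3.61] is false
  state resident: no → false
  expected family contribution ≤ 57437 USD: 59461 ≤ 57437 is false
  FAFSA on file: yes → true
  declared major ∈ {education, engineering}: music is not in the set → false
  credits completed = 57: 22 == 57 is false
  enrolled full-time: no → false
  renewal applicant: yes → true
  academic standing = warning: good == warning is false
  leadership role held: yes → true
  expected family contribution ≤ 58405 USD: 59461 ≤ 58405 is false
  GPA ≤ 1.64: 3.93 ≤ 1.64 is false
  household dependents < 6: 1 < 6 is true
Combine:
[1.1.1] exactly-one(true, true) = false
[1.1] NOT false = true
[1.2] false OR false = false
[1] true → false = false
[2.1] false OR true = true
[2.2] false OR false = false
[2] true → false = false
[3.1.1.3] false → true (antecedent false ⇒ implication holds) = true
[3.1.1] false AND true AND true = false
[3.1] NOT false = true
[3] NOT true = false
[4.1] false OR false = false
[4.2] true AND true = true
[4] false OR true = true
[root] false OR false OR false OR true = true
Overall: true → awarded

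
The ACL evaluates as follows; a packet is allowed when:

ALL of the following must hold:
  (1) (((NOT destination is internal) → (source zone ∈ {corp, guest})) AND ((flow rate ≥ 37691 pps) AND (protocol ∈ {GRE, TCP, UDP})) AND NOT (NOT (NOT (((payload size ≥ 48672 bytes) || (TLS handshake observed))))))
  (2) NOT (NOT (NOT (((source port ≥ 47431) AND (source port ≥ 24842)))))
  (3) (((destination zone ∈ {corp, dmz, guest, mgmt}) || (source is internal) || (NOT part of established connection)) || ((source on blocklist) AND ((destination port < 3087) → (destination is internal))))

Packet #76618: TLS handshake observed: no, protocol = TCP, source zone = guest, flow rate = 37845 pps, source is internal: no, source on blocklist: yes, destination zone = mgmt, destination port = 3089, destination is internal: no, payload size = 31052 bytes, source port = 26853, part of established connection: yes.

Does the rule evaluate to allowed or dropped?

Atomic conditions:
  NOT destination is internal: no → true
  source zone ∈ {corp, guest}: guest is in the set → true
  flow rate ≥ 37691 pps: 37845 ≥ 37691 is true
  protocol ∈ {GRE, TCP, UDP}: TCP is in the set → true
  payload size ≥ 48672 bytes: 31052 ≥ 48672 is false
  TLS handshake observed: no → false
  source port ≥ 47431: 26853 ≥ 47431 is false
  source port ≥ 24842: 26853 ≥ 24842 is true
  destination zone ∈ {corp, dmz, guest, mgmt}: mgmt is in the set → true
  source is internal: no → false
  NOT part of established connection: yes → false
  source on blocklist: yes → true
  destination port < 3087: 3089 < 3087 is false
  destination is internal: no → false
Combine:
[1.1] true → true = true
[1.2] true AND true = true
[1.3.1.1.1] false OR false = false
[1.3.1.1] NOT false = true
[1.3.1] NOT true = false
[1.3] NOT false = true
[1] true AND true AND true = true
[2.1.1.1] false AND true = false
[2.1.1] NOT false = true
[2.1] NOT true = false
[2] NOT false = true
[3.1] true OR false OR false = true
[3.2.2] false → false (antecedent false ⇒ implication holds) = true
[3.2] true AND true = true
[3] true OR true = true
[root] true AND true AND true = true
Overall: true → allowed

Allowed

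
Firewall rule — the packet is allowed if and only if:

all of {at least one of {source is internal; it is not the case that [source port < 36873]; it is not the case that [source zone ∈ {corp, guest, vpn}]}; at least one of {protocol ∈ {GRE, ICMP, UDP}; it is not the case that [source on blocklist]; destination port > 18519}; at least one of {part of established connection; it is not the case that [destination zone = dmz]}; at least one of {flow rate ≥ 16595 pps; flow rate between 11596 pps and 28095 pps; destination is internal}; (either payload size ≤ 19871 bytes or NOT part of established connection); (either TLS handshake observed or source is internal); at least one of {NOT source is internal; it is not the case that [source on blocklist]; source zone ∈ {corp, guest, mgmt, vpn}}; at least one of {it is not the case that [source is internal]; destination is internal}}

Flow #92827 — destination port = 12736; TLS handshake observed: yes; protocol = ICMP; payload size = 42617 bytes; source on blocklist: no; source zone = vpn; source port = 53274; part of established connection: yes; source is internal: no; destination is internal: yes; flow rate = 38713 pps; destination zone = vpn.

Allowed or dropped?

Dropped

Atomic conditions:
  source is internal: no → false
  source port < 36873: 53274 < 36873 is false
  source zone ∈ {corp, guest, vpn}: vpn is in the set → true
  protocol ∈ {GRE, ICMP, UDP}: ICMP is in the set → true
  source on blocklist: no → false
  destination port > 18519: 12736 > 18519 is false
  part of established connection: yes → true
  destination zone = dmz: vpn == dmz is false
  flow rate ≥ 16595 pps: 38713 ≥ 16595 is true
  flow rate between 11596 pps and 28095 pps: 38713 in [11596, 28095] is false
  destination is internal: yes → true
  payload size ≤ 19871 bytes: 42617 ≤ 19871 is false
  NOT part of established connection: yes → false
  TLS handshake observed: yes → true
  NOT source is internal: no → true
  source zone ∈ {corp, guest, mgmt, vpn}: vpn is in the set → true
Combine:
[1.2] NOT false = true
[1.3] NOT true = false
[1] false OR true OR false = true
[2.2] NOT false = true
[2] true OR true OR false = true
[3.2] NOT false = true
[3] true OR true = true
[4] true OR false OR true = true
[5] false OR false = false
[6] true OR false = true
[7.2] NOT false = true
[7] true OR true OR true = true
[8.1] NOT false = true
[8] true OR true = true
[root] true AND true AND true AND true AND false AND true AND true AND true = false
Overall: false → dropped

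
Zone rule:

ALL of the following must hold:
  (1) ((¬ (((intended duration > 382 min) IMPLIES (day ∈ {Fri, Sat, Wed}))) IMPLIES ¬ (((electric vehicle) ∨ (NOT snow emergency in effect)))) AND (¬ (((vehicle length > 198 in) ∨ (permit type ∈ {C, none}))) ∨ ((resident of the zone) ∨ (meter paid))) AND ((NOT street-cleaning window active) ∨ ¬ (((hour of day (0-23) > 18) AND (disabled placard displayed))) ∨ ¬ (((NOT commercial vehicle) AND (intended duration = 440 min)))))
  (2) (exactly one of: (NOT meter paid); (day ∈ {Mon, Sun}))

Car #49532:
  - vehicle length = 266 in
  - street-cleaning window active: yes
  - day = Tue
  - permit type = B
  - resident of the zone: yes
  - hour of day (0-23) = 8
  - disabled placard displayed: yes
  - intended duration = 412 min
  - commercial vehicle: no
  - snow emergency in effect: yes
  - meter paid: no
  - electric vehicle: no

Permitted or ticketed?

Atomic conditions:
  intended duration > 382 min: 412 > 382 is true
  day ∈ {Fri, Sat, Wed}: Tue is not in the set → false
  electric vehicle: no → false
  NOT snow emergency in effect: yes → false
  vehicle length > 198 in: 266 > 198 is true
  permit type ∈ {C, none}: B is not in the set → false
  resident of the zone: yes → true
  meter paid: no → false
  NOT street-cleaning window active: yes → false
  hour of day (0-23) > 18: 8 > 18 is false
  disabled placard displayed: yes → true
  NOT commercial vehicle: no → true
  intended duration = 440 min: 412 == 440 is false
  NOT meter paid: no → true
  day ∈ {Mon, Sun}: Tue is not in the set → false
Combine:
[1.1.1.1] true → false = false
[1.1.1] NOT false = true
[1.1.2.1] false OR false = false
[1.1.2] NOT false = true
[1.1] true → true = true
[1.2.1.1] true OR false = true
[1.2.1] NOT true = false
[1.2.2] true OR false = true
[1.2] false OR true = true
[1.3.2.1] false AND true = false
[1.3.2] NOT false = true
[1.3.3.1] true AND false = false
[1.3.3] NOT false = true
[1.3] false OR true OR true = true
[1] true AND true AND true = true
[2] exactly-one(true, false) = true
[root] true AND true = true
Overall: true → permitted

Permitted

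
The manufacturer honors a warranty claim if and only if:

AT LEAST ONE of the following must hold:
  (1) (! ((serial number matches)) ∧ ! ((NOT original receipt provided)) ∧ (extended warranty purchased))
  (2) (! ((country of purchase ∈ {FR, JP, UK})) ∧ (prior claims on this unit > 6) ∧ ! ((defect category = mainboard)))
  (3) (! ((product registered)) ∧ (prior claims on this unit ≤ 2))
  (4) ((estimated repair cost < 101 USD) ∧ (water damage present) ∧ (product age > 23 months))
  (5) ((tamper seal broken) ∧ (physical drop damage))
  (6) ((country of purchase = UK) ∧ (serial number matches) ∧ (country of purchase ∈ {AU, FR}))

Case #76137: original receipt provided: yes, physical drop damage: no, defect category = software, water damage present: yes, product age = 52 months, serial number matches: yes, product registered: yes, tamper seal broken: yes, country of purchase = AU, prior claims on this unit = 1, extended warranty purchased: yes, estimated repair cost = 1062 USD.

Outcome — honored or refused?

Refused

Atomic conditions:
  serial number matches: yes → true
  NOT original receipt provided: yes → false
  extended warranty purchased: yes → true
  country of purchase ∈ {FR, JP, UK}: AU is not in the set → false
  prior claims on this unit > 6: 1 > 6 is false
  defect category = mainboard: software == mainboard is false
  product registered: yes → true
  prior claims on this unit ≤ 2: 1 ≤ 2 is true
  estimated repair cost < 101 USD: 1062 < 101 is false
  water damage present: yes → true
  product age > 23 months: 52 > 23 is true
  tamper seal broken: yes → true
  physical drop damage: no → false
  country of purchase = UK: AU == UK is false
  country of purchase ∈ {AU, FR}: AU is in the set → true
Combine:
[1.1] NOT true = false
[1.2] NOT false = true
[1] false AND true AND true = false
[2.1] NOT false = true
[2.3] NOT false = true
[2] true AND false AND true = false
[3.1] NOT true = false
[3] false AND true = false
[4] false AND true AND true = false
[5] true AND false = false
[6] false AND true AND true = false
[root] false OR false OR false OR false OR false OR false = false
Overall: false → refused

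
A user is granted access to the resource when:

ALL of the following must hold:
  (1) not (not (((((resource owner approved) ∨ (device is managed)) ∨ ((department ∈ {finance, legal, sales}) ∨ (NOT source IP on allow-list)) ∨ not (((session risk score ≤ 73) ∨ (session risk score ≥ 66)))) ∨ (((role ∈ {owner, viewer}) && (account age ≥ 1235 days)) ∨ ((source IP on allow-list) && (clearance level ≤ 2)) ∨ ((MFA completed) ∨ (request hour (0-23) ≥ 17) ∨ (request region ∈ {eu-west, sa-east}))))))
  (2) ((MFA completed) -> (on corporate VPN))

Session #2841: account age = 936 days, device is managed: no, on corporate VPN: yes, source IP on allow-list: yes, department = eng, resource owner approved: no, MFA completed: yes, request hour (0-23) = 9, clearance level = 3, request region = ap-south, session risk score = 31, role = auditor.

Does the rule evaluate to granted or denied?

Granted

Atomic conditions:
  resource owner approved: no → false
  device is managed: no → false
  department ∈ {finance, legal, sales}: eng is not in the set → false
  NOT source IP on allow-list: yes → false
  session risk score ≤ 73: 31 ≤ 73 is true
  session risk score ≥ 66: 31 ≥ 66 is false
  role ∈ {owner, viewer}: auditor is not in the set → false
  account age ≥ 1235 days: 936 ≥ 1235 is false
  source IP on allow-list: yes → true
  clearance level ≤ 2: 3 ≤ 2 is false
  MFA completed: yes → true
  request hour (0-23) ≥ 17: 9 ≥ 17 is false
  request region ∈ {eu-west, sa-east}: ap-south is not in the set → false
  on corporate VPN: yes → true
Combine:
[1.1.1.1.1] false OR false = false
[1.1.1.1.2] false OR false = false
[1.1.1.1.3.1] true OR false = true
[1.1.1.1.3] NOT true = false
[1.1.1.1] false OR false OR false = false
[1.1.1.2.1] false AND false = false
[1.1.1.2.2] true AND false = false
[1.1.1.2.3] true OR false OR false = true
[1.1.1.2] false OR false OR true = true
[1.1.1] false OR true = true
[1.1] NOT true = false
[1] NOT false = true
[2] true → true = true
[root] true AND true = true
Overall: true → granted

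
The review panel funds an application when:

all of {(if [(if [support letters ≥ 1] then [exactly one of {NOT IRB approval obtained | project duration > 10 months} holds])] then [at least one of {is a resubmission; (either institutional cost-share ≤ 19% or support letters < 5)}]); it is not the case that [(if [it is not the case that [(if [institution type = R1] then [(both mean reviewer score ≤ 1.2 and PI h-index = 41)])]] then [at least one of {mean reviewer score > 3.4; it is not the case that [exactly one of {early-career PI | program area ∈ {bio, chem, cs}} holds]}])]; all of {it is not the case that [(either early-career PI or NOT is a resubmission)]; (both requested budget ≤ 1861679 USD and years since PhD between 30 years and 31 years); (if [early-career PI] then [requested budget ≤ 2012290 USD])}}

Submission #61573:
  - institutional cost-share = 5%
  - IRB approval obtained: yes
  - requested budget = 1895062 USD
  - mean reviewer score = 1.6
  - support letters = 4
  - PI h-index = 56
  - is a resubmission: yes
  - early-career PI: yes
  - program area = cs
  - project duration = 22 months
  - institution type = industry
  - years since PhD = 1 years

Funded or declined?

Declined

Atomic conditions:
  support letters ≥ 1: 4 ≥ 1 is true
  NOT IRB approval obtained: yes → false
  project duration > 10 months: 22 > 10 is true
  is a resubmission: yes → true
  institutional cost-share ≤ 19%: 5 ≤ 19 is true
  support letters < 5: 4 < 5 is true
  institution type = R1: industry == R1 is false
  mean reviewer score ≤ 1.2: 1.6 ≤ 1.2 is false
  PI h-index = 41: 56 == 41 is false
  mean reviewer score > 3.4: 1.6 > 3.4 is false
  early-career PI: yes → true
  program area ∈ {bio, chem, cs}: cs is in the set → true
  NOT is a resubmission: yes → false
  requested budget ≤ 1861679 USD: 1895062 ≤ 1861679 is false
  years since PhD between 30 years and 31 years: 1 in [30, 31] is false
  requested budget ≤ 2012290 USD: 1895062 ≤ 2012290 is true
Combine:
[1.1.2] exactly-one(false, true) = true
[1.1] true → true = true
[1.2.2] true OR true = true
[1.2] true OR true = true
[1] true → true = true
[2.1.1.1.2] false AND false = false
[2.1.1.1] false → false (antecedent false ⇒ implication holds) = true
[2.1.1] NOT true = false
[2.1.2.2.1] exactly-one(true, true) = false
[2.1.2.2] NOT false = true
[2.1.2] false OR true = true
[2.1] false → true (antecedent false ⇒ implication holds) = true
[2] NOT true = false
[3.1.1] true OR false = true
[3.1] NOT true = false
[3.2] false AND false = false
[3.3] true → true = true
[3] false AND false AND true = false
[root] true AND false AND false = false
Overall: false → declined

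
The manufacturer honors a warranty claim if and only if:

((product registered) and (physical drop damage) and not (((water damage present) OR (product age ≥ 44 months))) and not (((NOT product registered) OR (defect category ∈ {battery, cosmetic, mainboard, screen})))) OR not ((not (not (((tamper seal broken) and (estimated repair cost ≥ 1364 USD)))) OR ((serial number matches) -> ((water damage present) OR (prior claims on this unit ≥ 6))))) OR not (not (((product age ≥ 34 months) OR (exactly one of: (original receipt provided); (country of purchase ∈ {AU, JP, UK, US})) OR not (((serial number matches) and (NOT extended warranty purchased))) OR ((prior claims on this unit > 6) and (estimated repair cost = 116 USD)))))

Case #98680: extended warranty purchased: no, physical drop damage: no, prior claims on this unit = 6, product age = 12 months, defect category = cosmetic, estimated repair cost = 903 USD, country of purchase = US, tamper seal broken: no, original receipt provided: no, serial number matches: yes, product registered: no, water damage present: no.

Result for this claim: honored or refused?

Honored

Atomic conditions:
  product registered: no → false
  physical drop damage: no → false
  water damage present: no → false
  product age ≥ 44 months: 12 ≥ 44 is false
  NOT product registered: no → true
  defect category ∈ {battery, cosmetic, mainboard, screen}: cosmetic is in the set → true
  tamper seal broken: no → false
  estimated repair cost ≥ 1364 USD: 903 ≥ 1364 is false
  serial number matches: yes → true
  prior claims on this unit ≥ 6: 6 ≥ 6 is true
  product age ≥ 34 months: 12 ≥ 34 is false
  original receipt provided: no → false
  country of purchase ∈ {AU, JP, UK, US}: US is in the set → true
  NOT extended warranty purchased: no → true
  prior claims on this unit > 6: 6 > 6 is false
  estimated repair cost = 116 USD: 903 == 116 is false
Combine:
[1.3.1] false OR false = false
[1.3] NOT false = true
[1.4.1] true OR true = true
[1.4] NOT true = false
[1] false AND false AND true AND false = false
[2.1.1.1.1] false AND false = false
[2.1.1.1] NOT false = true
[2.1.1] NOT true = false
[2.1.2.2] false OR true = true
[2.1.2] true → true = true
[2.1] false OR true = true
[2] NOT true = false
[3.1.1.2] exactly-one(false, true) = true
[3.1.1.3.1] true AND true = true
[3.1.1.3] NOT true = false
[3.1.1.4] false AND false = false
[3.1.1] false OR true OR false OR false = true
[3.1] NOT true = false
[3] NOT false = true
[root] false OR false OR true = true
Overall: true → honored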